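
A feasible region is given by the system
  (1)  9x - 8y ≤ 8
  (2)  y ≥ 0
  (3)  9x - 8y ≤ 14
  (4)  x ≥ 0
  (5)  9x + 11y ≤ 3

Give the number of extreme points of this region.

3

The feasible vertices (each the meet of two boundaries and inside every other half-plane) are:
  (0, 0)
  (1/3, 0)
  (0, 3/11)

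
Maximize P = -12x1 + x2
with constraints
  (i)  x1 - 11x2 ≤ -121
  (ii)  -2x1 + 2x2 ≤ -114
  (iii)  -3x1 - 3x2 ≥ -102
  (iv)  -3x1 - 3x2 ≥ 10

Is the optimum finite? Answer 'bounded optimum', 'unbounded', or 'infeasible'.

The boundaries x1 - 11x2 = -121 and -3x1 - 3x2 = 10 meet at (-473/36, 353/36), but that point violates -2x1 + 2x2 ≤ -114. Every candidate vertex is excluded by some other constraint, so the feasible region is empty.

infeasible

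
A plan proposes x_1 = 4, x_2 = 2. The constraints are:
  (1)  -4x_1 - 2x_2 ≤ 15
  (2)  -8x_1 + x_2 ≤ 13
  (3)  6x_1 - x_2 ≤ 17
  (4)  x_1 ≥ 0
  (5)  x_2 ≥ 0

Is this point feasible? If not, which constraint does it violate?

not feasible — violates (3)

Constraint (3): 6x_1 - x_2 = 22, which is not ≤ 17. All other constraints are satisfied.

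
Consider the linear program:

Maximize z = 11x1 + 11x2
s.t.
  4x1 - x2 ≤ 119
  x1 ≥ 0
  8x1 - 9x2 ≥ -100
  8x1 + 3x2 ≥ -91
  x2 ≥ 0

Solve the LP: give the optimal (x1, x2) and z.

x1 = 1171/28, x2 = 338/7, maximum z = 27753/28

Corner points and z = 11x1 + 11x2:
  (1171/28, 338/7) → z = 27753/28
  (119/4, 0) → z = 1309/4
  (0, 100/9) → z = 1100/9
  (0, 0) → z = 0

The binding constraints are 4x1 - x2 = 119 and 8x1 - 9x2 = -100.
Solving simultaneously gives x1 = 1171/28, x2 = 338/7.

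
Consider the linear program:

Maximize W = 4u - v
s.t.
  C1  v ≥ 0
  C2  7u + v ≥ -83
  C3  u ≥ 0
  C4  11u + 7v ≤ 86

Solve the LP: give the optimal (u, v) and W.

u = 86/11, v = 0, maximum W = 344/11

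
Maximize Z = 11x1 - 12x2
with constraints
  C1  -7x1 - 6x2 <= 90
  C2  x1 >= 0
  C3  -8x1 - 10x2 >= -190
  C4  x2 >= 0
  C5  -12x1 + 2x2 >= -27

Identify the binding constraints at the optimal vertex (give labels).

Corner points and Z = 11x1 - 12x2:
  (0, 19) → Z = -228
  (0, 0) → Z = 0
  (325/68, 258/17) → Z = -8809/68
  (9/4, 0) → Z = 99/4

The maximum is at (9/4, 0). Substituting into each constraint, equality holds for C4 and C5; the remaining constraints have slack.

C4 and C5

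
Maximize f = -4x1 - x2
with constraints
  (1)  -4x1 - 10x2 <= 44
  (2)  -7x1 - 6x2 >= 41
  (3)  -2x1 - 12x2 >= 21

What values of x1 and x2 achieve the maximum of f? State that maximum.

Corner points and f = -4x1 - x2:
  (-73/23, -72/23) → f = 364/23
  (-159/14, 1/7) → f = 317/7
  (-61/12, -65/72) → f = 1529/72

At the optimal vertex, -4x1 - 10x2 = 44 and -2x1 - 12x2 = 21.
Solving simultaneously gives x1 = -159/14, x2 = 1/7.

x1 = -159/14, x2 = 1/7, maximum f = 317/7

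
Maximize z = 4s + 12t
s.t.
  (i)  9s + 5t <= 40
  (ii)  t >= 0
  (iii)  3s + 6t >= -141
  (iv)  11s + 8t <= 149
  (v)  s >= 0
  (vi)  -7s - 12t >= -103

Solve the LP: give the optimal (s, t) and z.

Vertices and z = 4s + 12t:
  (40/9, 0) → z = 160/9
  (0, 8) → z = 96
  (0, 0) → z = 0

The binding constraints are 9s + 5t = 40 and s = 0.
Solving simultaneously gives s = 0, t = 8.

s = 0, t = 8, maximum z = 96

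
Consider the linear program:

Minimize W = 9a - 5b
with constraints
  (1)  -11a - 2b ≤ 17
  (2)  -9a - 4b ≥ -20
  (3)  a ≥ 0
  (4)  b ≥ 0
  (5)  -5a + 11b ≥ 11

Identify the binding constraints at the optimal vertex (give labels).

(2) and (3)

Extreme points and W = 9a - 5b:
  (0, 5) → W = -25
  (176/119, 199/119) → W = 589/119
  (0, 1) → W = -5

The minimum is at (0, 5). Substituting into each constraint, equality holds for (2) and (3); the remaining constraints have slack.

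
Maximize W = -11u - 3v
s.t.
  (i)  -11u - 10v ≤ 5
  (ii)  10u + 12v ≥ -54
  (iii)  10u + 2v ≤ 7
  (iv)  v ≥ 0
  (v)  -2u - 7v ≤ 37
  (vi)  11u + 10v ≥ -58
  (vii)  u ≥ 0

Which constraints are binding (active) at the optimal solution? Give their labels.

(iv) and (vii)

Vertices and W = -11u - 3v:
  (7/10, 0) → W = -77/10
  (0, 7/2) → W = -21/2
  (0, 0) → W = 0

The maximum is at (0, 0). Substituting into each constraint, equality holds for (iv) and (vii); the remaining constraints have slack.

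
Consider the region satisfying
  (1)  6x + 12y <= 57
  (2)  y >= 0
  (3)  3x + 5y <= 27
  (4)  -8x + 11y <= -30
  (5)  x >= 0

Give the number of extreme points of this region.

The feasible vertices (each the meet of two boundaries and inside every other half-plane) are:
  (13/2, 3/2)
  (329/54, 46/27)
  (9, 0)
  (15/4, 0)

4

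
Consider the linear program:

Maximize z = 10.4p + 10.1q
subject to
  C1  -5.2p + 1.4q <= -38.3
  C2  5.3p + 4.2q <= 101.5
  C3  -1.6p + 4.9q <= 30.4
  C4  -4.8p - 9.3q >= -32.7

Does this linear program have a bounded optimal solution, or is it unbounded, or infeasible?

Vertices and z = 10.4p + 10.1q:
  (13399/1836, -115/459) → z = 112253/1530
  (26887/971, -10463/971) → z = 347897/1942
The feasible region has finitely many vertices and no improving ray; the maximum is 347897/1942 at (26887/971, -10463/971).

bounded optimum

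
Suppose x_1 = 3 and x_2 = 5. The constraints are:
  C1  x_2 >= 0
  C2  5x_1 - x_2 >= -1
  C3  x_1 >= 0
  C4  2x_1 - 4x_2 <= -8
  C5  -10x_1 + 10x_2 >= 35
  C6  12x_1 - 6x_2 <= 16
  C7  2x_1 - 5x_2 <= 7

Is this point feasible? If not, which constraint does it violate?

Constraint C5: -10x_1 + 10x_2 = 20, which is not ≥ 35. All other constraints are satisfied.

not feasible — violates C5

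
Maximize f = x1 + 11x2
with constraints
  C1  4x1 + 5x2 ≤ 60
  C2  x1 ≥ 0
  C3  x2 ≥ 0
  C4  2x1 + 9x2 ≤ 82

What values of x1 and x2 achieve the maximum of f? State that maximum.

x1 = 0, x2 = 82/9, maximum f = 902/9

Vertices and f = x1 + 11x2:
  (15, 0) → f = 15
  (5, 8) → f = 93
  (0, 0) → f = 0
  (0, 82/9) → f = 902/9

The binding constraints are x1 = 0 and 2x1 + 9x2 = 82.
Solving simultaneously gives x1 = 0, x2 = 82/9.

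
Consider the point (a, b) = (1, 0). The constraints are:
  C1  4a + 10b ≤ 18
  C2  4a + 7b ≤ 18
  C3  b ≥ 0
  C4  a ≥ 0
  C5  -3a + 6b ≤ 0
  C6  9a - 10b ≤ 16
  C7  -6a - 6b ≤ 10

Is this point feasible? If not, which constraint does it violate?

feasible

C1: 4 ≤ 18 ✓
C2: 4 ≤ 18 ✓
C3: 0 ≥ 0 ✓
C4: 1 ≥ 0 ✓
C5: -3 ≤ 0 ✓
C6: 9 ≤ 16 ✓
C7: -6 ≤ 10 ✓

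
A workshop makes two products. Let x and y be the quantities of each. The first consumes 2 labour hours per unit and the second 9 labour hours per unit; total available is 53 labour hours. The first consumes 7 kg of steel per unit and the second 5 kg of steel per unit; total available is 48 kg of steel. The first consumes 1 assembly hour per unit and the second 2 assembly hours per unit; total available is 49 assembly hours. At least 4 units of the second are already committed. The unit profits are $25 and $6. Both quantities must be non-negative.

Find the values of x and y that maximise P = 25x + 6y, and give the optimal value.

x = 4, y = 4, maximum P = 124

The optimum lies where 7x + 5y = 48 and y = 4.
Solving simultaneously gives x = 4, y = 4.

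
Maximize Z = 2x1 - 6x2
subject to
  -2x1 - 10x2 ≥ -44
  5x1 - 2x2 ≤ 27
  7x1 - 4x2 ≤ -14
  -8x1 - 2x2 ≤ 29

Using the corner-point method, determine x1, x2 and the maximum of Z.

Vertices and Z = 2x1 - 6x2:
  (6/13, 56/13) → Z = -324/13
  (-189/38, 205/38) → Z = -804/19
  (-72/23, -91/46) → Z = 129/23

The binding constraints are 7x1 - 4x2 = -14 and -8x1 - 2x2 = 29.
Solving simultaneously gives x1 = -72/23, x2 = -91/46.

x1 = -72/23, x2 = -91/46, maximum Z = 129/23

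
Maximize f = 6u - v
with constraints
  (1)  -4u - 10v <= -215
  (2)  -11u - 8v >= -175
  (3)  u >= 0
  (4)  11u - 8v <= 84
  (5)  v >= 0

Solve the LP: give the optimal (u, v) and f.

Corner points and f = 6u - v:
  (5/13, 555/26) → f = -495/26
  (0, 43/2) → f = -43/2
  (0, 175/8) → f = -175/8

The binding constraints are -4u - 10v = -215 and -11u - 8v = -175.
Solving simultaneously gives u = 5/13, v = 555/26.

u = 5/13, v = 555/26, maximum f = -495/26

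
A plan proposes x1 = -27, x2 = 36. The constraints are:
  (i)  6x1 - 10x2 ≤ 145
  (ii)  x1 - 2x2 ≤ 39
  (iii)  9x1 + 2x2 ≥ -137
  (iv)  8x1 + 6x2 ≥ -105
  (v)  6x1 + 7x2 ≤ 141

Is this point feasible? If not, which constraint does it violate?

Constraint (iii): 9x1 + 2x2 = -171, which is not ≥ -137. All other constraints are satisfied.

not feasible — violates (iii)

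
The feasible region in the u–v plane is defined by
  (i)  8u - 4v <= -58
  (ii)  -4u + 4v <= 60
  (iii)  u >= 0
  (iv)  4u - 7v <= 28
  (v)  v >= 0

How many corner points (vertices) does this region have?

3

The feasible vertices (each the meet of two boundaries and inside every other half-plane) are:
  (1/2, 31/2)
  (0, 29/2)
  (0, 15)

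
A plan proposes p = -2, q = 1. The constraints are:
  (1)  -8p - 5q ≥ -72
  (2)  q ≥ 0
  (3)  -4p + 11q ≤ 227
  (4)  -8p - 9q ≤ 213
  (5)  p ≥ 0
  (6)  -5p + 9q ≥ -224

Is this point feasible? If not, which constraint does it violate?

not feasible — violates (5)

Constraint (5): p = -2, which is not ≥ 0. All other constraints are satisfied.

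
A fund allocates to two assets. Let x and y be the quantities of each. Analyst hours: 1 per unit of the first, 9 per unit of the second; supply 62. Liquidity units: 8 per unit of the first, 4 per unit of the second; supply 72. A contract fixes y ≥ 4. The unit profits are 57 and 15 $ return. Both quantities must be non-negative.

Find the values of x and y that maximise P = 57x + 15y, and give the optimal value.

x = 7, y = 4, maximum P = 459

The optimum lies where 8x + 4y = 72 and y = 4.
Solving simultaneously gives x = 7, y = 4.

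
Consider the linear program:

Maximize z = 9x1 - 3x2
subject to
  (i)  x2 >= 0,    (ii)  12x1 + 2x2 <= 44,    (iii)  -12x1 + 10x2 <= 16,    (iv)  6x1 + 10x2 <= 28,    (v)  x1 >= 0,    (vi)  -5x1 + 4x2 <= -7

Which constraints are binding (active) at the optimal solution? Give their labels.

(i) and (ii)

Extreme points and z = 9x1 - 3x2:
  (11/3, 0) → z = 33
  (7/5, 0) → z = 63/5
  (32/9, 2/3) → z = 30
  (91/37, 49/37) → z = 672/37

The maximum is at (11/3, 0). Substituting into each constraint, equality holds for (i) and (ii); the remaining constraints have slack.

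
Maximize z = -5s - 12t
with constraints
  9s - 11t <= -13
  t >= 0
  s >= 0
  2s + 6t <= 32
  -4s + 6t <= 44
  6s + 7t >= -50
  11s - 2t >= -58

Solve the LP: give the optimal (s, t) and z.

Feasible corners and z = -5s - 12t:
  (0, 13/11) → z = -156/11
  (137/38, 157/38) → z = -2569/38
  (0, 16/3) → z = -64

The binding constraints are 9s - 11t = -13 and s = 0.
Solving simultaneously gives s = 0, t = 13/11.

s = 0, t = 13/11, maximum z = -156/11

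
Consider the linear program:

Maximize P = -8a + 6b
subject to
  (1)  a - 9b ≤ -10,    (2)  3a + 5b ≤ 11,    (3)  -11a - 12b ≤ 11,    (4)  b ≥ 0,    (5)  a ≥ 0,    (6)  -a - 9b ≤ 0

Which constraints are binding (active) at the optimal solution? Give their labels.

(2) and (5)

Vertices and P = -8a + 6b:
  (49/32, 41/32) → P = -73/16
  (0, 10/9) → P = 20/3
  (0, 11/5) → P = 66/5

The maximum is at (0, 11/5). Substituting into each constraint, equality holds for (2) and (5); the remaining constraints have slack.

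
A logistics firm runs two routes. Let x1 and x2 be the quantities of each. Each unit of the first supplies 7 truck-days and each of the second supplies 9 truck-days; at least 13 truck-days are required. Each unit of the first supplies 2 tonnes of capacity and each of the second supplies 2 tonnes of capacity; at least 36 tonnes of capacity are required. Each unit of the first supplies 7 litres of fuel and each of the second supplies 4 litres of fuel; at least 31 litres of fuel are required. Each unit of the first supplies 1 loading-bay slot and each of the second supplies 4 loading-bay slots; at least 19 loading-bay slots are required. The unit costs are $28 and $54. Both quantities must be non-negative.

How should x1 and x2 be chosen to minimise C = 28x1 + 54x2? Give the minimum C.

Corner points and C = 28x1 + 54x2:
  (0, 18) → C = 972
  (19, 0) → C = 532
  (53/3, 1/3) → C = 1538/3
The feasible region is unbounded (it extends along (0, 1), (1, 0)), but C strictly increases along every unbounded feasible direction, so there is no improving ray and the minimum is attained at a vertex.

x1 = 53/3, x2 = 1/3, minimum C = 1538/3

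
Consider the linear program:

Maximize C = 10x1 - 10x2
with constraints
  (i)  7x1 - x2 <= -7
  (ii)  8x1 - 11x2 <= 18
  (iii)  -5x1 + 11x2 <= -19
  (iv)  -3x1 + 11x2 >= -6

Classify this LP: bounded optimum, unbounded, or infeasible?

infeasible

The boundaries 7x1 - x2 = -7 and 8x1 - 11x2 = 18 meet at (-95/69, -182/69), but that point violates -3x1 + 11x2 ≥ -6. Every candidate vertex is excluded by some other constraint, so the feasible region is empty.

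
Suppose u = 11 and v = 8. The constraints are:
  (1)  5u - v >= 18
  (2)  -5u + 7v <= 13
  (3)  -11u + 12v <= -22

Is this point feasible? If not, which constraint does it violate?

feasible

(1): 47 ≥ 18 ✓
(2): 1 ≤ 13 ✓
(3): -25 ≤ -22 ✓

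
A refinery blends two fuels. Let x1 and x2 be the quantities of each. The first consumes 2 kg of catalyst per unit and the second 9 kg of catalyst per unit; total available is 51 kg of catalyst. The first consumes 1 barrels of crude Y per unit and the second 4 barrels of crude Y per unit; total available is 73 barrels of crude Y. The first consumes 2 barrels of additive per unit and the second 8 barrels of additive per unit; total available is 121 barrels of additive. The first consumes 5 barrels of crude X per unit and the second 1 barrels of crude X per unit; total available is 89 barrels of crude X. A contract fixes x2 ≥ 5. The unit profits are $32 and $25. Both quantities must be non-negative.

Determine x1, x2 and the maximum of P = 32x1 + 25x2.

x1 = 3, x2 = 5, maximum P = 221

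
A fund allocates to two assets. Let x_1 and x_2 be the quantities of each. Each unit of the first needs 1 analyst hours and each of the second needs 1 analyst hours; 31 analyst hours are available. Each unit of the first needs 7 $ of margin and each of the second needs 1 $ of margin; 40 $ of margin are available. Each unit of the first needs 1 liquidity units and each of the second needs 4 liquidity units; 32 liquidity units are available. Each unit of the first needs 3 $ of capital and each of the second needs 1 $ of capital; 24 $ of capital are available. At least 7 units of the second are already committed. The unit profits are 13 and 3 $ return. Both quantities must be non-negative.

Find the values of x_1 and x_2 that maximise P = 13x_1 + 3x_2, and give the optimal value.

x_1 = 4, x_2 = 7, maximum P = 73

Feasible corners and P = 13x_1 + 3x_2:
  (0, 8) → P = 24
  (0, 7) → P = 21
  (4, 7) → P = 73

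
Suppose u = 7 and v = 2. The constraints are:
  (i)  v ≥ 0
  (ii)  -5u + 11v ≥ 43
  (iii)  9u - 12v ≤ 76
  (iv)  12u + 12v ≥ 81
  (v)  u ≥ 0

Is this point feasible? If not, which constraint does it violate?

Constraint (ii): -5u + 11v = -13, which is not ≥ 43. All other constraints are satisfied.

not feasible — violates (ii)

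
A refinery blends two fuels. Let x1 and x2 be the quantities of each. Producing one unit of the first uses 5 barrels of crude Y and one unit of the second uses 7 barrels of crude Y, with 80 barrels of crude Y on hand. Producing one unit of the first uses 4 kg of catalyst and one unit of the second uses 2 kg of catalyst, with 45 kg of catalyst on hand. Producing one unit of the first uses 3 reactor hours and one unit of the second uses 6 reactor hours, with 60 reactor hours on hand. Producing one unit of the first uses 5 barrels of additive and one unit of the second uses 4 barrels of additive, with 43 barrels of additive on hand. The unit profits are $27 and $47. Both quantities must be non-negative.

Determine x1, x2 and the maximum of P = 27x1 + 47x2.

x1 = 1, x2 = 19/2, maximum P = 947/2

Vertices and P = 27x1 + 47x2:
  (0, 0) → P = 0
  (0, 10) → P = 470
  (43/5, 0) → P = 1161/5
  (1, 19/2) → P = 947/2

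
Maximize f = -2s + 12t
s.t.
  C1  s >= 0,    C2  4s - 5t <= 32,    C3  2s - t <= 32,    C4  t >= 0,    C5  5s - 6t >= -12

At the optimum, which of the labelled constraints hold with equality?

Feasible corners and f = -2s + 12t:
  (0, 0) → f = 0
  (0, 2) → f = 24
  (64/3, 32/3) → f = 256/3
  (8, 0) → f = -16
  (204/7, 184/7) → f = 1800/7

The maximum is at (204/7, 184/7). Substituting into each constraint, equality holds for C3 and C5; the remaining constraints have slack.

C3 and C5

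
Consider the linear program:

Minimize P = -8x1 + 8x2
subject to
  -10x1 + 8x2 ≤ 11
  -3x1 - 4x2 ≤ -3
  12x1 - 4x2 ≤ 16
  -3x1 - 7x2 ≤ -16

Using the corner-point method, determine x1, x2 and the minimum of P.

x1 = 11/6, x2 = 3/2, minimum P = -8/3

Feasible corners and P = -8x1 + 8x2:
  (43/14, 73/14) → P = 120/7
  (51/94, 193/94) → P = 568/47
  (11/6, 3/2) → P = -8/3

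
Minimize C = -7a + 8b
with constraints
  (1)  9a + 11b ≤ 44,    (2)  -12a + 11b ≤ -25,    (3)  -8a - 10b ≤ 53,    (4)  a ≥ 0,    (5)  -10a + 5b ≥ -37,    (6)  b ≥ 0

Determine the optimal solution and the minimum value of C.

Feasible corners and C = -7a + 8b:
  (23/7, 101/77) → C = -963/77
  (627/155, 107/155) → C = -3533/155
  (25/12, 0) → C = -175/12
  (37/10, 0) → C = -259/10

a = 37/10, b = 0, minimum C = -259/10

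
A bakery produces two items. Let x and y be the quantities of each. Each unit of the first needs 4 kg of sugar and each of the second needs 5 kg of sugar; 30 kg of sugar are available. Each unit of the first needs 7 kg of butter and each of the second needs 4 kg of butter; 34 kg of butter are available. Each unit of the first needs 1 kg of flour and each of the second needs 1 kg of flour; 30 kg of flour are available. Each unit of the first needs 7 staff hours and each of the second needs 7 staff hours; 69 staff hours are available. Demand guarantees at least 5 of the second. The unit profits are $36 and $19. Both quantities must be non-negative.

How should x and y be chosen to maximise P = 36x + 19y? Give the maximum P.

x = 5/4, y = 5, maximum P = 140

Corner points and P = 36x + 19y:
  (0, 6) → P = 114
  (0, 5) → P = 95
  (5/4, 5) → P = 140

The binding constraints are 4x + 5y = 30 and y = 5.
Solving simultaneously gives x = 5/4, y = 5.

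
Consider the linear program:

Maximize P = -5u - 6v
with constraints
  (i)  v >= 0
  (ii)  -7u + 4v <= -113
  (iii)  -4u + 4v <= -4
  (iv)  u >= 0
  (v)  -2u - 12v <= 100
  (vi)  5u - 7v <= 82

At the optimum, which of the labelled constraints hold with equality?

(i) and (ii)

Extreme points and P = -5u - 6v:
  (113/7, 0) → P = -565/7
  (82/5, 0) → P = -82
  (109/3, 106/3) → P = -1181/3
The feasible region is unbounded (it extends along (1, 1), (7, 5)), but P strictly decreases along every unbounded feasible direction, so there is no improving ray and the maximum is attained at a vertex.

The maximum is at (113/7, 0). Substituting into each constraint, equality holds for (i) and (ii); the remaining constraints have slack.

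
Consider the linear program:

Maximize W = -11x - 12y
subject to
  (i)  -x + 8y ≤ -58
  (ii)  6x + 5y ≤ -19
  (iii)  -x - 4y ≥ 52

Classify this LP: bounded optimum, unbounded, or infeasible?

unbounded

From the feasible point (-46/3, -55/6), moving in the direction (5, -6) keeps every constraint satisfied while W increases without bound.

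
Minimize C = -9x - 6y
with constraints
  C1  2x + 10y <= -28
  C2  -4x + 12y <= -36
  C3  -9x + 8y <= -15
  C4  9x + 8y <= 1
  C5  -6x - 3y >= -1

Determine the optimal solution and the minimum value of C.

x = 47/27, y = -85/27, minimum C = 29/9

The feasible region is unbounded (it extends along (1, -2), (-8, -9)), but C strictly increases along every unbounded feasible direction, so there is no improving ray and the minimum is attained at a vertex.

The optimum lies where 2x + 10y = -28 and -6x - 3y = -1.
Solving simultaneously gives x = 47/27, y = -85/27.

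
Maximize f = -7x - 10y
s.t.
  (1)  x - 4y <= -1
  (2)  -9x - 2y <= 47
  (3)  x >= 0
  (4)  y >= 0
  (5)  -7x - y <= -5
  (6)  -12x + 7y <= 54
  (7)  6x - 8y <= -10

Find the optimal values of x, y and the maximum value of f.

x = 15/31, y = 50/31, maximum f = -605/31

Feasible corners and f = -7x - 10y:
  (0, 5) → f = -50
  (0, 54/7) → f = -540/7
  (15/31, 50/31) → f = -605/31
The feasible region is unbounded (it extends along (7, 12), (4, 3)), but f strictly decreases along every unbounded feasible direction, so there is no improving ray and the maximum is attained at a vertex.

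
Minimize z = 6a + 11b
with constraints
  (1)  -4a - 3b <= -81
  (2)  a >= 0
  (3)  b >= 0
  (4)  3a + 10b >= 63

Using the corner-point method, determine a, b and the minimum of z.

Corner points and z = 6a + 11b:
  (0, 27) → z = 297
  (621/31, 9/31) → z = 3825/31
  (21, 0) → z = 126
The feasible region is unbounded (it extends along (0, 1), (1, 0)), but z strictly increases along every unbounded feasible direction, so there is no improving ray and the minimum is attained at a vertex.

The binding constraints are -4a - 3b = -81 and 3a + 10b = 63.
Solving simultaneously gives a = 621/31, b = 9/31.

a = 621/31, b = 9/31, minimum z = 3825/31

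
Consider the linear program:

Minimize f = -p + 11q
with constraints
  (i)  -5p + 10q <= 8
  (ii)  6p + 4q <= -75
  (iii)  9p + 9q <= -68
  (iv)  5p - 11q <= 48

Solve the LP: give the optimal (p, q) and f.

p = -568/5, q = -56, minimum f = -2512/5

Vertices and f = -p + 11q:
  (-391/40, -327/80) → f = -563/16
  (-568/5, -56) → f = -2512/5
  (-633/86, -663/86) → f = -3330/43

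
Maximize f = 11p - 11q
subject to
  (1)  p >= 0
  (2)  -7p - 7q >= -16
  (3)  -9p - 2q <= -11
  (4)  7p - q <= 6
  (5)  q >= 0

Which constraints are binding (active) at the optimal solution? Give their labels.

(3) and (4)

Extreme points and f = 11p - 11q:
  (45/49, 67/49) → f = -242/49
  (29/28, 5/4) → f = -33/14
  (1, 1) → f = 0

The maximum is at (1, 1). Substituting into each constraint, equality holds for (3) and (4); the remaining constraints have slack.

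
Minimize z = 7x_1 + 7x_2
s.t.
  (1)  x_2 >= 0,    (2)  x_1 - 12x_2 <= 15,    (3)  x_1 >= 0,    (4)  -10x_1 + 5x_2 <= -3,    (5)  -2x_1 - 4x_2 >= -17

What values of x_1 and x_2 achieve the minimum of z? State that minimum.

The optimum lies where x_2 = 0 and -10x_1 + 5x_2 = -3.
Solving simultaneously gives x_1 = 3/10, x_2 = 0.

x_1 = 3/10, x_2 = 0, minimum z = 21/10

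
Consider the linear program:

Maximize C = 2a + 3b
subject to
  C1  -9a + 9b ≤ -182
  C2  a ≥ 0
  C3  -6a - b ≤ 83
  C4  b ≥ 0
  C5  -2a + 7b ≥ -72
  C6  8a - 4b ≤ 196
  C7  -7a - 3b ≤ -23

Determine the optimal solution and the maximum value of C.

Vertices and C = 2a + 3b:
  (182/9, 0) → C = 364/9
  (259/9, 77/9) → C = 749/9
  (49/2, 0) → C = 49

The optimum lies where -9a + 9b = -182 and 8a - 4b = 196.
Solving simultaneously gives a = 259/9, b = 77/9.

a = 259/9, b = 77/9, maximum C = 749/9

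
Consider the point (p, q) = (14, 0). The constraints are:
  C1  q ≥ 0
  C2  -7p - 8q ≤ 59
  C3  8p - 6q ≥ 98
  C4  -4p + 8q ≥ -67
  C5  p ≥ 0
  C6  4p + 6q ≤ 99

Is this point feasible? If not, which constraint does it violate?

feasible

C1: 0 ≥ 0 ✓
C2: -98 ≤ 59 ✓
C3: 112 ≥ 98 ✓
C4: -56 ≥ -67 ✓
C5: 14 ≥ 0 ✓
C6: 56 ≤ 99 ✓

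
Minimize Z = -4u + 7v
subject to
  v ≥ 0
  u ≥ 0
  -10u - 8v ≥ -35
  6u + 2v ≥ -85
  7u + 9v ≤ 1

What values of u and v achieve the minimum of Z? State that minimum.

Vertices and Z = -4u + 7v:
  (0, 0) → Z = 0
  (1/7, 0) → Z = -4/7
  (0, 1/9) → Z = 7/9

The binding constraints are v = 0 and 7u + 9v = 1.
Solving simultaneously gives u = 1/7, v = 0.

u = 1/7, v = 0, minimum Z = -4/7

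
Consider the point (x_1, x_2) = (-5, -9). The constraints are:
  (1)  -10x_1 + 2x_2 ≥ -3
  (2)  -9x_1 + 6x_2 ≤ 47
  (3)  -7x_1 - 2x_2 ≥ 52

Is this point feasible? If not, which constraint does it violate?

(1): 32 ≥ -3 ✓
(2): -9 ≤ 47 ✓
(3): 53 ≥ 52 ✓

feasible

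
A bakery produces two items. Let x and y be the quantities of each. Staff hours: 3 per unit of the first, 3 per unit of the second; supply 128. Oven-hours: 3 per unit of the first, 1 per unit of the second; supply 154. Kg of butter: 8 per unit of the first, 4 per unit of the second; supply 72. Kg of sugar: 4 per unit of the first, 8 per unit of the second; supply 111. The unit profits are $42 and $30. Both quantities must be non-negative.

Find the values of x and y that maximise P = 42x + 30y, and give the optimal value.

x = 11/4, y = 25/2, maximum P = 981/2

The optimum lies where 8x + 4y = 72 and 4x + 8y = 111.
Solving simultaneously gives x = 11/4, y = 25/2.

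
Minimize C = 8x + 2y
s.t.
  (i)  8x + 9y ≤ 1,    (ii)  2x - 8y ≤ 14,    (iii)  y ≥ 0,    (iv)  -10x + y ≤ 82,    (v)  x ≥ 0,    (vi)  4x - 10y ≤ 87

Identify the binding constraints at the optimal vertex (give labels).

Extreme points and C = 8x + 2y:
  (1/8, 0) → C = 1
  (0, 1/9) → C = 2/9
  (0, 0) → C = 0

The minimum is at (0, 0). Substituting into each constraint, equality holds for (iii) and (v); the remaining constraints have slack.

(iii) and (v)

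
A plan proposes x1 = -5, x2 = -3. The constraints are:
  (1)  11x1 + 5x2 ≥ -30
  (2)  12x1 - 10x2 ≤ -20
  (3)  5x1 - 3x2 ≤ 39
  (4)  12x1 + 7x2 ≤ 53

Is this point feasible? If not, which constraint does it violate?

Constraint (1): 11x1 + 5x2 = -70, which is not ≥ -30. All other constraints are satisfied.

not feasible — violates (1)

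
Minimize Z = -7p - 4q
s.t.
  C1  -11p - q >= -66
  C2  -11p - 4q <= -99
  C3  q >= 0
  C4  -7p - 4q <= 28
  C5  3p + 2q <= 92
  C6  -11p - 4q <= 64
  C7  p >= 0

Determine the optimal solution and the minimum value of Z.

p = 40/19, q = 814/19, minimum Z = -3536/19

Vertices and Z = -7p - 4q:
  (5, 11) → Z = -79
  (40/19, 814/19) → Z = -3536/19
  (0, 99/4) → Z = -99
  (0, 46) → Z = -184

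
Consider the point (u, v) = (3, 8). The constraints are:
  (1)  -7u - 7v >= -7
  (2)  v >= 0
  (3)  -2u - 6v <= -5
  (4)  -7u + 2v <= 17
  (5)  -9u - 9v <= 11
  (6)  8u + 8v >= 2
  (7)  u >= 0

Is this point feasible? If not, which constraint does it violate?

not feasible — violates (1)

Constraint (1): -7u - 7v = -77, which is not ≥ -7. All other constraints are satisfied.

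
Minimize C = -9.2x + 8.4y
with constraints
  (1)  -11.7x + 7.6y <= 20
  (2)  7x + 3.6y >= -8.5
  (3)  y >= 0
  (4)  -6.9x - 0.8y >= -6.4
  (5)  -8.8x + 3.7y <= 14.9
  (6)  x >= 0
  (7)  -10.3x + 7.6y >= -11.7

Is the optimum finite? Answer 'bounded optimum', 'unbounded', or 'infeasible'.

bounded optimum

Vertices and C = -9.2x + 8.4y:
  (272/515, 1774/515) → C = 61996/2575
  (0, 50/19) → C = 420/19
  (64/69, 0) → C = -128/15
  (0, 0) → C = 0
The feasible region has finitely many vertices and no improving ray; the minimum is -128/15 at (64/69, 0).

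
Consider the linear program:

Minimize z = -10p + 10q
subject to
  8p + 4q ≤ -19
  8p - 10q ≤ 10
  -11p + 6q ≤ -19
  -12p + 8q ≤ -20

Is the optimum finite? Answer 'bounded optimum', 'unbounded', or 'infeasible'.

The boundaries 8p + 4q = -19 and -11p + 6q = -19 meet at (-19/46, -361/92), but that point violates 8p - 10q ≤ 10. Every candidate vertex is excluded by some other constraint, so the feasible region is empty.

infeasible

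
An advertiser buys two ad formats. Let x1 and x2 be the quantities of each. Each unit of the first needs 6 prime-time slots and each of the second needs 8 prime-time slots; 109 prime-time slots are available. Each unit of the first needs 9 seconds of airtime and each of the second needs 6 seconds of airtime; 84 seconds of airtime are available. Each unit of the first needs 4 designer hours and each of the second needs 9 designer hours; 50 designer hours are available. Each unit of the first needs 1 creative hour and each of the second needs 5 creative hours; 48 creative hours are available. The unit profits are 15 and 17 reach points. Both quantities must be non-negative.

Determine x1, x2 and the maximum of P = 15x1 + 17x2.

x1 = 8, x2 = 2, maximum P = 154

Corner points and P = 15x1 + 17x2:
  (0, 0) → P = 0
  (0, 50/9) → P = 850/9
  (28/3, 0) → P = 140
  (8, 2) → P = 154

The optimum lies where 9x1 + 6x2 = 84 and 4x1 + 9x2 = 50.
Solving simultaneously gives x1 = 8, x2 = 2.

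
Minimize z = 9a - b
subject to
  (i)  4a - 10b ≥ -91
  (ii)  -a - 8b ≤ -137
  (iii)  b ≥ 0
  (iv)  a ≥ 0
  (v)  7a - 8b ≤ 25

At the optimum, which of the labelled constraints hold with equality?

(i) and (ii)

Vertices and z = 9a - b:
  (107/7, 213/14) → z = 1713/14
  (489/19, 737/38) → z = 8065/38
  (81/4, 467/32) → z = 5365/32

The minimum is at (107/7, 213/14). Substituting into each constraint, equality holds for (i) and (ii); the remaining constraints have slack.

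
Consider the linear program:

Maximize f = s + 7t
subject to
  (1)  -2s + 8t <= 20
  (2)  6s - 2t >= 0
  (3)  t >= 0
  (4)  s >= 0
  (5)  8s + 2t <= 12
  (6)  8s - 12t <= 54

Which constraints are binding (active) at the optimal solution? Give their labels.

Vertices and f = s + 7t:
  (0, 0) → f = 0
  (6/7, 18/7) → f = 132/7
  (3/2, 0) → f = 3/2

The maximum is at (6/7, 18/7). Substituting into each constraint, equality holds for (2) and (5); the remaining constraints have slack.

(2) and (5)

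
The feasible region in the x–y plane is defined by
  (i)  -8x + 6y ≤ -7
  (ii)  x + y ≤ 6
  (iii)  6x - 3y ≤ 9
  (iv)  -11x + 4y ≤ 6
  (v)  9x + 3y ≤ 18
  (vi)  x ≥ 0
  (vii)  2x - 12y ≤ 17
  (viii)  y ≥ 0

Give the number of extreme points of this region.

Pairwise boundary intersections that survive every other constraint:
  (43/26, 27/26)
  (7/8, 0)
  (9/5, 3/5)
  (3/2, 0)

4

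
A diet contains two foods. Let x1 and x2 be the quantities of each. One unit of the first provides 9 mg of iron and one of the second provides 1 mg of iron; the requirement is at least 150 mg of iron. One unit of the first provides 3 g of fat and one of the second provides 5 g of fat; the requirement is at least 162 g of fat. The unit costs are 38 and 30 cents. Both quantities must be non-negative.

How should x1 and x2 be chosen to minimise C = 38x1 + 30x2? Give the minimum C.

Feasible corners and C = 38x1 + 30x2:
  (0, 150) → C = 4500
  (54, 0) → C = 2052
  (14, 24) → C = 1252
The feasible region is unbounded (it extends along (0, 1), (1, 0)), but C strictly increases along every unbounded feasible direction, so there is no improving ray and the minimum is attained at a vertex.

x1 = 14, x2 = 24, minimum C = 1252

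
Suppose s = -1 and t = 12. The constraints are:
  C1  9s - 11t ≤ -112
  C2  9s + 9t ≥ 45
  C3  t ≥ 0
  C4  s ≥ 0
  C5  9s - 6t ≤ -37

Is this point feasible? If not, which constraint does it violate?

not feasible — violates C4

Constraint C4: s = -1, which is not ≥ 0. All other constraints are satisfied.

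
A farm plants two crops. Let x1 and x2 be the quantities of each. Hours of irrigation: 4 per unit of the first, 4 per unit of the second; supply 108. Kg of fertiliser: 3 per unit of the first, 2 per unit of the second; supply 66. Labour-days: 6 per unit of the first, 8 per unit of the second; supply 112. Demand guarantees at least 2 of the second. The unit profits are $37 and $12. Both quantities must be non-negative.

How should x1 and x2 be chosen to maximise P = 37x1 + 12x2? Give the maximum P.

x1 = 16, x2 = 2, maximum P = 616

Extreme points and P = 37x1 + 12x2:
  (0, 14) → P = 168
  (0, 2) → P = 24
  (16, 2) → P = 616

At the optimal vertex, 6x1 + 8x2 = 112 and x2 = 2.
Solving simultaneously gives x1 = 16, x2 = 2.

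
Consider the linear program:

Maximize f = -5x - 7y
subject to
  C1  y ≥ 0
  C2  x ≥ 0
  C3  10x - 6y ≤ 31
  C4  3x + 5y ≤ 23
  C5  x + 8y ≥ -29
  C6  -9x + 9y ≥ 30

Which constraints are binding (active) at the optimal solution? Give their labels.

C2 and C6

Vertices and f = -5x - 7y:
  (0, 23/5) → f = -161/5
  (0, 10/3) → f = -70/3
  (19/24, 33/8) → f = -197/6

The maximum is at (0, 10/3). Substituting into each constraint, equality holds for C2 and C6; the remaining constraints have slack.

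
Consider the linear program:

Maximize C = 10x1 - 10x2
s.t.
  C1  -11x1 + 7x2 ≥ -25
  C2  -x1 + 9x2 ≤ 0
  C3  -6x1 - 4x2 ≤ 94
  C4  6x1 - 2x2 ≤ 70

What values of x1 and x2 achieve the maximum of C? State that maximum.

x1 = -279/43, x2 = -592/43, maximum C = 3130/43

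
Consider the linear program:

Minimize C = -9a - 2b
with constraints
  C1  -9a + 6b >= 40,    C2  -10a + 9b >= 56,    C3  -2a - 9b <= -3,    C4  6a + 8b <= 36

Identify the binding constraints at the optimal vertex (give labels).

C1 and C4

Vertices and C = -9a - 2b:
  (-8/7, 104/21) → C = 8/21
  (-26/27, 47/9) → C = -16/9
  (-53/12, 71/54) → C = 4009/108
The feasible region is unbounded (it extends along (-4, 3), (-9, 2)), but C strictly increases along every unbounded feasible direction, so there is no improving ray and the minimum is attained at a vertex.

The minimum is at (-26/27, 47/9). Substituting into each constraint, equality holds for C1 and C4; the remaining constraints have slack.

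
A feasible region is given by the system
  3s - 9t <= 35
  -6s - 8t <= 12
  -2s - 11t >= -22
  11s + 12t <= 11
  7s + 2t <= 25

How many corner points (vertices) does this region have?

Of the 10 pairwise boundary intersections, those satisfying every inequality are:
  (86/39, -41/13)
  (173/45, -352/135)
  (-154/25, 78/25)
  (-143/97, 220/97)

4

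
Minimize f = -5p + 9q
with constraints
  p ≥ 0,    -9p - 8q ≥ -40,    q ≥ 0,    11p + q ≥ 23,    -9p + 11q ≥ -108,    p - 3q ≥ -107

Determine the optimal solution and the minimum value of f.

Corner points and f = -5p + 9q:
  (40/9, 0) → f = -200/9
  (144/79, 233/79) → f = 1377/79
  (23/11, 0) → f = -115/11

The optimum lies where -9p - 8q = -40 and q = 0.
Solving simultaneously gives p = 40/9, q = 0.

p = 40/9, q = 0, minimum f = -200/9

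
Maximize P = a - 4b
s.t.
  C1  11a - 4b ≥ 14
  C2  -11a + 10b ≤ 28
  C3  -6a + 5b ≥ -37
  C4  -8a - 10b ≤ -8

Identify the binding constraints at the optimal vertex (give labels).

C3 and C4

Feasible corners and P = a - 4b:
  (42/11, 7) → P = -266/11
  (86/71, -12/71) → P = 134/71
  (102, 115) → P = -358
  (41/10, -62/25) → P = 701/50

The maximum is at (41/10, -62/25). Substituting into each constraint, equality holds for C3 and C4; the remaining constraints have slack.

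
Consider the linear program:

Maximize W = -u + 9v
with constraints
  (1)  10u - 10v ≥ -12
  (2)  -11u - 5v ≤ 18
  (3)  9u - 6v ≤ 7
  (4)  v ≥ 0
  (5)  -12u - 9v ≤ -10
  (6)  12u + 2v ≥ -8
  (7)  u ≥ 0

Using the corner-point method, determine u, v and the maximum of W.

u = 71/15, v = 89/15, maximum W = 146/3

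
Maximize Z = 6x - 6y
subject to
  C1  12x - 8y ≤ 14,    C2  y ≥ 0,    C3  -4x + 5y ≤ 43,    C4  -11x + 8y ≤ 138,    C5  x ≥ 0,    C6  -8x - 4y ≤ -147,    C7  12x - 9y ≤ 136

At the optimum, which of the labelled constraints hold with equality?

C1 and C6

Extreme points and Z = 6x - 6y:
  (207/14, 143/7) → Z = -237/7
  (11, 59/4) → Z = -45/2
  (563/56, 233/14) → Z = -1107/28

The maximum is at (11, 59/4). Substituting into each constraint, equality holds for C1 and C6; the remaining constraints have slack.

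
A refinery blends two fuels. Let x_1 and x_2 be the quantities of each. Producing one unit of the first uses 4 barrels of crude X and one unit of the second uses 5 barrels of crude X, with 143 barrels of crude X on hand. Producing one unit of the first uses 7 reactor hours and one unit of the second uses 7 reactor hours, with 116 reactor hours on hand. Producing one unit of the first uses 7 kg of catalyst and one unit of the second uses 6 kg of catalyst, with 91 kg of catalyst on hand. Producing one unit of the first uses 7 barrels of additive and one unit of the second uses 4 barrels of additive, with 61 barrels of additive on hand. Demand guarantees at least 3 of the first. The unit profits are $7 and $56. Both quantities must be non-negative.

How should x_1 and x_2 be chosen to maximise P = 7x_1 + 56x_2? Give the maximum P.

The optimum lies where 7x_1 + 4x_2 = 61 and x_1 = 3.
Solving simultaneously gives x_1 = 3, x_2 = 10.

x_1 = 3, x_2 = 10, maximum P = 581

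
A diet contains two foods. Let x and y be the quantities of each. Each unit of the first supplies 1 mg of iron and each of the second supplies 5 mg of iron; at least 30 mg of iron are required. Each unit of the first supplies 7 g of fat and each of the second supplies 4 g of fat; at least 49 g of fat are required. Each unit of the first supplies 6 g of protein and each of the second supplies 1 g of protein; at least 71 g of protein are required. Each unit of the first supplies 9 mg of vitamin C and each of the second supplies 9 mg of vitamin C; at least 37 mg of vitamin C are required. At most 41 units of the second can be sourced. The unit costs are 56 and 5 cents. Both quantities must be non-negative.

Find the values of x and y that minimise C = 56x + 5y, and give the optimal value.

x = 5, y = 41, minimum C = 485

Extreme points and C = 56x + 5y:
  (30, 0) → C = 1680
  (325/29, 109/29) → C = 18745/29
  (5, 41) → C = 485
The feasible region is unbounded (it extends along (1, 0)), but C strictly increases along every unbounded feasible direction, so there is no improving ray and the minimum is attained at a vertex.

The optimum lies where 6x + y = 71 and y = 41.
Solving simultaneously gives x = 5, y = 41.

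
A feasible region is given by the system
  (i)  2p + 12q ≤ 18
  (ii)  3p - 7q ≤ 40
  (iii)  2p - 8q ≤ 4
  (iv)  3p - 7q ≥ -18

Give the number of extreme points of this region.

Pairwise boundary intersections that survive every other constraint:
  (24/5, 7/10)
  (-9/5, 9/5)
  (-86/5, -24/5)

3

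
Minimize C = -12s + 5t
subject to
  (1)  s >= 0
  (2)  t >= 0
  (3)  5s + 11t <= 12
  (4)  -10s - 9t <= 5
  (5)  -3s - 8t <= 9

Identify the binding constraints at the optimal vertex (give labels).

(2) and (3)

Feasible corners and C = -12s + 5t:
  (0, 0) → C = 0
  (0, 12/11) → C = 60/11
  (12/5, 0) → C = -144/5

The minimum is at (12/5, 0). Substituting into each constraint, equality holds for (2) and (3); the remaining constraints have slack.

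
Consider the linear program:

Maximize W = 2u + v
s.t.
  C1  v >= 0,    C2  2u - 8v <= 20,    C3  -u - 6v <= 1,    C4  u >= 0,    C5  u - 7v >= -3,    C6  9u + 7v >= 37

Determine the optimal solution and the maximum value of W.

Feasible corners and W = 2u + v:
  (10, 0) → W = 20
  (37/9, 0) → W = 74/9
  (82/3, 13/3) → W = 59
  (17/5, 32/35) → W = 54/7

The binding constraints are 2u - 8v = 20 and u - 7v = -3.
Solving simultaneously gives u = 82/3, v = 13/3.

u = 82/3, v = 13/3, maximum W = 59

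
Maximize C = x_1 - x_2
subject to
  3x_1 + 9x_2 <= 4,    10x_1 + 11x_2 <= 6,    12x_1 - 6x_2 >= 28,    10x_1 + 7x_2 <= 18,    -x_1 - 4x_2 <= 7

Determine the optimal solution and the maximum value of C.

Corner points and C = x_1 - x_2:
  (43/24, -13/12) → C = 23/8
  (101/29, -76/29) → C = 177/29
  (35/27, -56/27) → C = 91/27

x_1 = 101/29, x_2 = -76/29, maximum C = 177/29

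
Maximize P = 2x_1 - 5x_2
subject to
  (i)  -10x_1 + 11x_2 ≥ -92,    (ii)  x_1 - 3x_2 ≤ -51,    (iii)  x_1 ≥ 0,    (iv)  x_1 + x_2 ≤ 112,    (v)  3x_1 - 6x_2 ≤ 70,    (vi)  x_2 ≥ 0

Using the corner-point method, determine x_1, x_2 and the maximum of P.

x_1 = 837/19, x_2 = 602/19, maximum P = -1336/19

The optimum lies where -10x_1 + 11x_2 = -92 and x_1 - 3x_2 = -51.
Solving simultaneously gives x_1 = 837/19, x_2 = 602/19.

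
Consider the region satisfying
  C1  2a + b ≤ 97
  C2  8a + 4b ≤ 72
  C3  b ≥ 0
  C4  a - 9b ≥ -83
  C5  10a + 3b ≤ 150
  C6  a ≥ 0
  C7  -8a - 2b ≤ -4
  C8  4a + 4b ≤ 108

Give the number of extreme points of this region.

The feasible vertices (each the meet of two boundaries and inside every other half-plane) are:
  (9, 0)
  (79/19, 184/19)
  (1/2, 0)
  (0, 83/9)
  (0, 2)

5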